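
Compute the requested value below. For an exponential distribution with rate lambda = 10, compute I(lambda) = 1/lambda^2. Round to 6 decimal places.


Fisher information for exponential: I(lambda) = 1/lambda^2.
lambda = 10, lambda^2 = 100.
I = 1/100 = 0.010000

0.010000


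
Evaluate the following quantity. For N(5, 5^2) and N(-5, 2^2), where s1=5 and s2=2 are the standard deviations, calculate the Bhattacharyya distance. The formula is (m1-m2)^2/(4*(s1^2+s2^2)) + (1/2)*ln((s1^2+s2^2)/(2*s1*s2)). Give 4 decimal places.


Bhattacharyya distance between two Gaussians:
DB = (m1-m2)^2/(4*(s1^2+s2^2)) + (1/2)*ln((s1^2+s2^2)/(2*s1*s2)).
(m1-m2)^2 = (10)^2 = 100.
s1^2+s2^2 = 25 + 4 = 29.
term1 = 100/116 = 0.862069.
term2 = 0.5*ln(29/20.0) = 0.185782.
DB = 0.862069 + 0.185782 = 1.0479

1.0479


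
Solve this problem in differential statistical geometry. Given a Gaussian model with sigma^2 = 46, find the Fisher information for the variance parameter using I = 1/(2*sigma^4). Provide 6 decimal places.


Fisher information for variance: I(sigma^2) = 1/(2*sigma^4).
sigma^2 = 46, so sigma^4 = 2116.
I = 1/(2*2116) = 1/4232 = 0.000236

0.000236


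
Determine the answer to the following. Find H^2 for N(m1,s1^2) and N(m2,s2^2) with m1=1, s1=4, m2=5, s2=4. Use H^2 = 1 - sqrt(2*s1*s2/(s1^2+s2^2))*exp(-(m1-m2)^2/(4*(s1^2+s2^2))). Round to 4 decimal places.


Squared Hellinger distance for Gaussians:
H^2 = 1 - sqrt(2*s1*s2/(s1^2+s2^2)) * exp(-(m1-m2)^2/(4*(s1^2+s2^2))).
s1^2 = 16, s2^2 = 16, s1^2+s2^2 = 32.
sqrt(2*4*4/(32)) = 1.0.
(m1-m2)^2 = (-4)^2 = 16.
exp(-16/(4*32)) = exp(-0.125) = 0.882497.
H^2 = 1 - 1.0*0.882497 = 0.1175

0.1175


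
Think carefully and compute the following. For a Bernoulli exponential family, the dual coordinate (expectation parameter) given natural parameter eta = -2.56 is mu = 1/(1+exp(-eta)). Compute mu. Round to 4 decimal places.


Dual coordinate (expectation parameter) for Bernoulli:
mu = 1/(1+exp(-eta)).
eta = -2.56.
exp(-eta) = exp(2.56) = 12.935817.
mu = 1/(1+12.935817) = 0.0718

0.0718


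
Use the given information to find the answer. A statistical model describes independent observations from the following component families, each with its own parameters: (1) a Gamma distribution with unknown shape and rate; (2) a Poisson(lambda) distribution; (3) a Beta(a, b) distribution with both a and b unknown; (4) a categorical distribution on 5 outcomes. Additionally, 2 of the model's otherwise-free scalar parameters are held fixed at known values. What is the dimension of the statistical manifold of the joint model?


The dimension of a statistical manifold equals the number of free
(independent) real parameters of the model. For a product of independent
blocks the parameter counts add.
- Gamma (shape, rate): 2.
- Poisson (lambda): 1.
- Beta (a, b): 2.
- categorical on 5 outcomes (probabilities sum to 1): 5-1 = 4.
Total = 2 + 1 + 2 + 4 = 9.
2 parameter(s) fixed at known values: 9 - 2 = 7.
Dimension = 7

7


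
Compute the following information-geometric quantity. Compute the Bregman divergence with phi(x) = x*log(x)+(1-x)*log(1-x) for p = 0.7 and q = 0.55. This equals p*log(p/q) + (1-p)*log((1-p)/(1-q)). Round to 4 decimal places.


Bregman divergence with negative entropy generator:
D = p*log(p/q) + (1-p)*log((1-p)/(1-q)).
p = 0.7, q = 0.55.
p*log(p/q) = 0.7*log(0.7/0.55) = 0.168813.
(1-p)*log((1-p)/(1-q)) = 0.3*log(0.3/0.45) = -0.12164.
D = 0.168813 + -0.12164 = 0.0472

0.0472


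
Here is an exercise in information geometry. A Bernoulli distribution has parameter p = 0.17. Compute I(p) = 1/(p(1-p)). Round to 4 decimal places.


For Bernoulli(p), Fisher information is I(p) = 1/(p*(1-p)).
p = 0.17, 1-p = 0.83.
p*(1-p) = 0.1411.
I(p) = 1/0.1411 = 7.0872

7.0872


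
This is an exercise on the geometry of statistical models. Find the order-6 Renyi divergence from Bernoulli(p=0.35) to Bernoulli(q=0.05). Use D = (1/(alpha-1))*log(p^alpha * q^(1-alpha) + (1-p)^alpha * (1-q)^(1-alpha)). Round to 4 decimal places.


Renyi divergence of order alpha between Bernoulli distributions:
D = (1/(alpha-1))*log(p^alpha * q^(1-alpha) + (1-p)^alpha * (1-q)^(1-alpha)).
alpha = 6, p = 0.35, q = 0.05.
p^alpha * q^(1-alpha) = 0.35^6 * 0.05^-5 = 5882.45.
(1-p)^alpha * (1-q)^(1-alpha) = 0.65^6 * 0.95^-5 = 0.097468.
sum = 5882.45 + 0.097468 = 5882.547468.
D = (1/5)*log(5882.547468) = 1.7359

1.7359


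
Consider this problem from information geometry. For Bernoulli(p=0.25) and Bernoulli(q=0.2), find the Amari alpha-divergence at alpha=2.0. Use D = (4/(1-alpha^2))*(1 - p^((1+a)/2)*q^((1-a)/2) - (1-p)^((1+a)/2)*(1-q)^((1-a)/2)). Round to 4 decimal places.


Amari alpha-divergence:
D = (4/(1-alpha^2))*(1 - p^((1+a)/2)*q^((1-a)/2) - (1-p)^((1+a)/2)*(1-q)^((1-a)/2)).
alpha = 2.0, p = 0.25, q = 0.2.
e1 = (1+alpha)/2 = 1.5, e2 = (1-alpha)/2 = -0.5.
t1 = p^e1 * q^e2 = 0.25^1.5 * 0.2^-0.5 = 0.279508.
t2 = (1-p)^e1 * (1-q)^e2 = 0.75^1.5 * 0.8^-0.5 = 0.726184.
4/(1-alpha^2) = -1.333333.
D = -1.333333*(1 - 0.279508 - 0.726184) = 0.0076

0.0076


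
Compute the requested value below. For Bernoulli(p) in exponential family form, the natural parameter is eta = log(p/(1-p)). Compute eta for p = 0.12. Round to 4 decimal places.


Natural parameter for Bernoulli: eta = log(p/(1-p)).
p = 0.12, 1-p = 0.88.
p/(1-p) = 0.136364.
eta = log(0.136364) = -1.9924

-1.9924


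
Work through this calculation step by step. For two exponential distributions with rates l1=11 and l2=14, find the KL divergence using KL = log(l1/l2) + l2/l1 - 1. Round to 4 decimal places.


KL divergence for exponential family:
KL = log(l1/l2) + l2/l1 - 1.
log(11/14) = -0.241162.
14/11 = 1.272727.
KL = -0.241162 + 1.272727 - 1 = 0.0316

0.0316


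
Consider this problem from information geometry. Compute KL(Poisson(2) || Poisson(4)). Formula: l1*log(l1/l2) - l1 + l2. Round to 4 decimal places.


KL divergence for Poisson:
KL = l1*log(l1/l2) - l1 + l2.
l1 = 2, l2 = 4.
log(2/4) = -0.693147.
l1*log(l1/l2) = 2 * -0.693147 = -1.386294.
KL = -1.386294 - 2 + 4 = 0.6137

0.6137


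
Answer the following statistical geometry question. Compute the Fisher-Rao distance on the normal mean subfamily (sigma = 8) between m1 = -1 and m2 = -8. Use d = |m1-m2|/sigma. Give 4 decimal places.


On the fixed-variance normal subfamily, geodesic distance = |m1-m2|/sigma.
|-1 - -8| = 7.
sigma = 8.
d = 7/8 = 0.8750

0.8750


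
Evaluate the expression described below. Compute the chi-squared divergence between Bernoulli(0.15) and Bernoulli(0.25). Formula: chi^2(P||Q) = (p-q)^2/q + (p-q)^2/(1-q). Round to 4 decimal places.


Chi-squared divergence between Bernoulli distributions:
chi^2 = (p-q)^2/q + (p-q)^2/(1-q).
p = 0.15, q = 0.25, p-q = -0.1.
(p-q)^2 = 0.01.
term1 = 0.01/0.25 = 0.04.
term2 = 0.01/0.75 = 0.013333.
chi^2 = 0.04 + 0.013333 = 0.0533

0.0533


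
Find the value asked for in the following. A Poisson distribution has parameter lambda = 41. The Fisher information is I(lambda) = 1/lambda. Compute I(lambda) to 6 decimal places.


Fisher information for Poisson: I(lambda) = 1/lambda.
lambda = 41.
I(lambda) = 1/41 = 0.024390

0.024390


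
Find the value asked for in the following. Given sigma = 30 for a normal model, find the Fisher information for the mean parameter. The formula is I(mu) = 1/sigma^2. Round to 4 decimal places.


The Fisher information for the mean of a normal distribution is I(mu) = 1/sigma^2.
sigma = 30, so sigma^2 = 900.
I(mu) = 1/900 = 0.0011

0.0011


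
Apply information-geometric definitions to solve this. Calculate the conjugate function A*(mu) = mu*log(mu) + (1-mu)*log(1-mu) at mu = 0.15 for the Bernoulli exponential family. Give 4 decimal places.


Legendre transform for Bernoulli:
A*(mu) = mu*log(mu) + (1-mu)*log(1-mu).
mu = 0.15, 1-mu = 0.85.
mu*log(mu) = 0.15*log(0.15) = -0.284568.
(1-mu)*log(1-mu) = 0.85*log(0.85) = -0.138141.
A* = -0.284568 + -0.138141 = -0.4227

-0.4227


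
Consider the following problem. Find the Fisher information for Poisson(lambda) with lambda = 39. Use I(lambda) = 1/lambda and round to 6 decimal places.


Fisher information for Poisson: I(lambda) = 1/lambda.
lambda = 39.
I(lambda) = 1/39 = 0.025641

0.025641


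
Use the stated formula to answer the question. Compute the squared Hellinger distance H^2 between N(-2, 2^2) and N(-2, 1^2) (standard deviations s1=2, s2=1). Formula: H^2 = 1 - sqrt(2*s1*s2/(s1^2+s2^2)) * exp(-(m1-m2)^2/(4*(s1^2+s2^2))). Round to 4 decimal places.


Squared Hellinger distance for Gaussians:
H^2 = 1 - sqrt(2*s1*s2/(s1^2+s2^2)) * exp(-(m1-m2)^2/(4*(s1^2+s2^2))).
s1^2 = 4, s2^2 = 1, s1^2+s2^2 = 5.
sqrt(2*2*1/(5)) = 0.894427.
(m1-m2)^2 = (0)^2 = 0.
exp(-0/(4*5)) = exp(0.0) = 1.0.
H^2 = 1 - 0.894427*1.0 = 0.1056

0.1056


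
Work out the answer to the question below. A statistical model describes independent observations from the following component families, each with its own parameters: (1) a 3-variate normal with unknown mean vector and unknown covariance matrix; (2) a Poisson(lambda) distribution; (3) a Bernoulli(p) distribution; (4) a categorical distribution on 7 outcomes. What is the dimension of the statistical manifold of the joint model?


The dimension of a statistical manifold equals the number of free
(independent) real parameters of the model. For a product of independent
blocks the parameter counts add.
- 3-variate normal: 3 (mean) + 3*4/2 = 6 (symmetric covariance) = 9.
- Poisson (lambda): 1.
- Bernoulli (p): 1.
- categorical on 7 outcomes (probabilities sum to 1): 7-1 = 6.
Total = 9 + 1 + 1 + 6 = 17.
Dimension = 17

17


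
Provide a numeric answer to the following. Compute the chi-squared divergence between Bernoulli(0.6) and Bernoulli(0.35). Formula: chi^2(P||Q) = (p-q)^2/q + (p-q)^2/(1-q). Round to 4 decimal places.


Chi-squared divergence between Bernoulli distributions:
chi^2 = (p-q)^2/q + (p-q)^2/(1-q).
p = 0.6, q = 0.35, p-q = 0.25.
(p-q)^2 = 0.0625.
term1 = 0.0625/0.35 = 0.178571.
term2 = 0.0625/0.65 = 0.096154.
chi^2 = 0.178571 + 0.096154 = 0.2747

0.2747


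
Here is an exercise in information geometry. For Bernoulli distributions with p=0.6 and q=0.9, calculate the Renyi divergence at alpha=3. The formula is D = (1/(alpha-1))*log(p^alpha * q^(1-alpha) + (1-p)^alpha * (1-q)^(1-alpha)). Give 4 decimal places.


Renyi divergence of order alpha between Bernoulli distributions:
D = (1/(alpha-1))*log(p^alpha * q^(1-alpha) + (1-p)^alpha * (1-q)^(1-alpha)).
alpha = 3, p = 0.6, q = 0.9.
p^alpha * q^(1-alpha) = 0.6^3 * 0.9^-2 = 0.266667.
(1-p)^alpha * (1-q)^(1-alpha) = 0.4^3 * 0.1^-2 = 6.4.
sum = 0.266667 + 6.4 = 6.666667.
D = (1/2)*log(6.666667) = 0.9486

0.9486


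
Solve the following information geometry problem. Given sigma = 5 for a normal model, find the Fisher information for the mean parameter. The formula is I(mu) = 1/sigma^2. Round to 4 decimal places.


The Fisher information for the mean of a normal distribution is I(mu) = 1/sigma^2.
sigma = 5, so sigma^2 = 25.
I(mu) = 1/25 = 0.0400

0.0400


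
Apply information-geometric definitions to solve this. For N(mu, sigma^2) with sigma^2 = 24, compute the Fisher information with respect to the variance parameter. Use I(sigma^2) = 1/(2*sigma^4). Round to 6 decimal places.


Fisher information for variance: I(sigma^2) = 1/(2*sigma^4).
sigma^2 = 24, so sigma^4 = 576.
I = 1/(2*576) = 1/1152 = 0.000868

0.000868


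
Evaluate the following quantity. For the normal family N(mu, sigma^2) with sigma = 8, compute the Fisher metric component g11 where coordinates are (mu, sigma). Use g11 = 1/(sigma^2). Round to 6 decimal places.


For the 2-parameter normal family, the Fisher metric has:
  g11 = 1/sigma^2, g22 = 2/sigma^2.
sigma = 8, sigma^2 = 64.
g11 = 0.015625

0.015625


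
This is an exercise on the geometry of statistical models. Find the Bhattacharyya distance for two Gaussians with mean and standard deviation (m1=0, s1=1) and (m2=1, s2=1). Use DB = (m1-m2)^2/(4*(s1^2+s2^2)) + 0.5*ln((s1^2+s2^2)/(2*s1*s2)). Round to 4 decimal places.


Bhattacharyya distance between two Gaussians:
DB = (m1-m2)^2/(4*(s1^2+s2^2)) + (1/2)*ln((s1^2+s2^2)/(2*s1*s2)).
(m1-m2)^2 = (-1)^2 = 1.
s1^2+s2^2 = 1 + 1 = 2.
term1 = 1/8 = 0.125.
term2 = 0.5*ln(2/2.0) = 0.0.
DB = 0.125 + 0.0 = 0.1250

0.1250


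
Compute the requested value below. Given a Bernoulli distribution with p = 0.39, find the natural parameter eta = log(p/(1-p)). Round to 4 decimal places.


Natural parameter for Bernoulli: eta = log(p/(1-p)).
p = 0.39, 1-p = 0.61.
p/(1-p) = 0.639344.
eta = log(0.639344) = -0.4473

-0.4473


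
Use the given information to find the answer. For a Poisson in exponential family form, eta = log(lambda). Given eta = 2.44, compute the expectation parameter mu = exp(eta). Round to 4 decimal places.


Expectation parameter for Poisson exponential family:
mu = exp(eta).
eta = 2.44.
mu = exp(2.44) = 11.4730

11.4730


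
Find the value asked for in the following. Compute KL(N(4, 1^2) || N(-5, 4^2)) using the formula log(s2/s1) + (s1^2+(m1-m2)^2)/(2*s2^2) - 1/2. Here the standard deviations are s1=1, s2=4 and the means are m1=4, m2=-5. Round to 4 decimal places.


KL divergence between normal distributions:
KL = log(s2/s1) + (s1^2 + (m1-m2)^2)/(2*s2^2) - 1/2.
log(4/1) = 1.386294.
(1^2 + (4--5)^2)/(2*4^2) = (1 + 81)/32 = 2.5625.
KL = 1.386294 + 2.5625 - 0.5 = 3.4488

3.4488


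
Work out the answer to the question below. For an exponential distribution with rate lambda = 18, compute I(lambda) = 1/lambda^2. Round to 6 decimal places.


Fisher information for exponential: I(lambda) = 1/lambda^2.
lambda = 18, lambda^2 = 324.
I = 1/324 = 0.003086

0.003086


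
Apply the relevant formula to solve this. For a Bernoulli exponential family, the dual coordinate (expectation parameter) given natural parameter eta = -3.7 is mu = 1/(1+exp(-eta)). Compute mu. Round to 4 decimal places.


Dual coordinate (expectation parameter) for Bernoulli:
mu = 1/(1+exp(-eta)).
eta = -3.7.
exp(-eta) = exp(3.7) = 40.447304.
mu = 1/(1+40.447304) = 0.0241

0.0241


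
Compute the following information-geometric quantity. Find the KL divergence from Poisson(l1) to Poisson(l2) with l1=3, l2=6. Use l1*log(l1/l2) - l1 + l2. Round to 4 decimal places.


KL divergence for Poisson:
KL = l1*log(l1/l2) - l1 + l2.
l1 = 3, l2 = 6.
log(3/6) = -0.693147.
l1*log(l1/l2) = 3 * -0.693147 = -2.079442.
KL = -2.079442 - 3 + 6 = 0.9206

0.9206


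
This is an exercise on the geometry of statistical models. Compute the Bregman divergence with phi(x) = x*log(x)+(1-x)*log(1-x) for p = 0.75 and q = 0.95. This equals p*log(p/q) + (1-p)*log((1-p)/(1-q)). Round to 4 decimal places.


Bregman divergence with negative entropy generator:
D = p*log(p/q) + (1-p)*log((1-p)/(1-q)).
p = 0.75, q = 0.95.
p*log(p/q) = 0.75*log(0.75/0.95) = -0.177292.
(1-p)*log((1-p)/(1-q)) = 0.25*log(0.25/0.05) = 0.402359.
D = -0.177292 + 0.402359 = 0.2251

0.2251


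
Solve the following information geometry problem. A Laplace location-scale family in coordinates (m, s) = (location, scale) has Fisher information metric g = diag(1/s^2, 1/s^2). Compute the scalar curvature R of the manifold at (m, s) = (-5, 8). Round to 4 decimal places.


The metric has the form g = (A dm^2 + B ds^2)/s^2 with A = 1, B = 1.
Substitute u = sqrt(A/B)*m: g = B*(du^2 + ds^2)/s^2, i.e. B times the
Poincare upper half-plane metric, which has constant Gaussian curvature -1.
Scaling a 2D metric by a constant c divides the Gaussian curvature by c,
so K = -1/B = -1/(1) = -1.0000 everywhere (the point (m, s) = (-5, 8) is irrelevant:
the curvature is constant).
Scalar curvature in dimension 2: R = 2K = -2/(1) = -2.0000.

-2.0000


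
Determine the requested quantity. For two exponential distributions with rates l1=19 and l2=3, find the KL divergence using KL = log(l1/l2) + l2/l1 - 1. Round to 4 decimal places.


KL divergence for exponential family:
KL = log(l1/l2) + l2/l1 - 1.
log(19/3) = 1.845827.
3/19 = 0.157895.
KL = 1.845827 + 0.157895 - 1 = 1.0037

1.0037


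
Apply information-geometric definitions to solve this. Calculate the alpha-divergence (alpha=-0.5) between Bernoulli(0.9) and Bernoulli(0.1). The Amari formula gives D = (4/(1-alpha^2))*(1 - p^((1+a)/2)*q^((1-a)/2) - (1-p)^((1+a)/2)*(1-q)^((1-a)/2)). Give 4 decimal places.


Amari alpha-divergence:
D = (4/(1-alpha^2))*(1 - p^((1+a)/2)*q^((1-a)/2) - (1-p)^((1+a)/2)*(1-q)^((1-a)/2)).
alpha = -0.5, p = 0.9, q = 0.1.
e1 = (1+alpha)/2 = 0.25, e2 = (1-alpha)/2 = 0.75.
t1 = p^e1 * q^e2 = 0.9^0.25 * 0.1^0.75 = 0.173205.
t2 = (1-p)^e1 * (1-q)^e2 = 0.1^0.25 * 0.9^0.75 = 0.519615.
4/(1-alpha^2) = 5.333333.
D = 5.333333*(1 - 0.173205 - 0.519615) = 1.6383

1.6383


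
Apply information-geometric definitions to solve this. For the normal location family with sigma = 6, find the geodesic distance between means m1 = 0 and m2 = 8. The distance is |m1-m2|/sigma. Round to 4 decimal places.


On the fixed-variance normal subfamily, geodesic distance = |m1-m2|/sigma.
|0 - 8| = 8.
sigma = 6.
d = 8/6 = 1.3333

1.3333


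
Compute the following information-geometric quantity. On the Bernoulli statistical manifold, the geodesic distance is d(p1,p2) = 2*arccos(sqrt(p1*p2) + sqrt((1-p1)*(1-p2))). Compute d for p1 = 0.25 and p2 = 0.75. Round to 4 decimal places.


Geodesic distance on Bernoulli manifold:
d(p1,p2) = 2*arccos(sqrt(p1*p2) + sqrt((1-p1)*(1-p2))).
sqrt(p1*p2) = sqrt(0.25*0.75) = 0.433013.
sqrt((1-p1)*(1-p2)) = sqrt(0.75*0.25) = 0.433013.
arg = 0.433013 + 0.433013 = 0.866025.
d = 2*arccos(0.866025) = 1.0472

1.0472


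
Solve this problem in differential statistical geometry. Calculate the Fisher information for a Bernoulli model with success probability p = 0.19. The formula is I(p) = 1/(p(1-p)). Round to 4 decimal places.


For Bernoulli(p), Fisher information is I(p) = 1/(p*(1-p)).
p = 0.19, 1-p = 0.81.
p*(1-p) = 0.1539.
I(p) = 1/0.1539 = 6.4977

6.4977


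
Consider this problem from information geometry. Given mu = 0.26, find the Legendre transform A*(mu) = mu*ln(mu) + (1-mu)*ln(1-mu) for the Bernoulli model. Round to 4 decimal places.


Legendre transform for Bernoulli:
A*(mu) = mu*log(mu) + (1-mu)*log(1-mu).
mu = 0.26, 1-mu = 0.74.
mu*log(mu) = 0.26*log(0.26) = -0.350239.
(1-mu)*log(1-mu) = 0.74*log(0.74) = -0.222818.
A* = -0.350239 + -0.222818 = -0.5731

-0.5731


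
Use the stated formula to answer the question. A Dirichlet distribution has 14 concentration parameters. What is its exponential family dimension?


Exponential family dimension calculation:
Dirichlet with 14 components has 14 natural parameters.

14


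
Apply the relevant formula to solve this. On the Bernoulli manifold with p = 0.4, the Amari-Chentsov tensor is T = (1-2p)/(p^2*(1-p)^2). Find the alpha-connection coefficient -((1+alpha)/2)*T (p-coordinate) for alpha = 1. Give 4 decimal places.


Skewness (Amari-Chentsov) tensor: T = (1-2p)/(p^2*(1-p)^2).
p = 0.4, 1-2p = 0.2, p^2 = 0.16, (1-p)^2 = 0.36.
T = 0.2/(0.16 * 0.36) = 3.472222.
In the p-coordinate, Gamma^(alpha) = Gamma^(0) - (alpha/2)*T with Gamma^(0) = (1/2)*g'(p) = -T/2,
so Gamma^(alpha) = -((1+alpha)/2)*T.
alpha = 1, -(1+alpha)/2 = -1.0.
Gamma = -1.0 * 3.472222 = -3.4722

-3.4722


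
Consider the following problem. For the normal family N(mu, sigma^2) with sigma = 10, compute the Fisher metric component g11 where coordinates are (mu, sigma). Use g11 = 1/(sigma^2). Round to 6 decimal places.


For the 2-parameter normal family, the Fisher metric has:
  g11 = 1/sigma^2, g22 = 2/sigma^2.
sigma = 10, sigma^2 = 100.
g11 = 0.010000

0.010000


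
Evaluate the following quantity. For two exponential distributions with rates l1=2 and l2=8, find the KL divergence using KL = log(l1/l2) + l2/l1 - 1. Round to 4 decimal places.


KL divergence for exponential family:
KL = log(l1/l2) + l2/l1 - 1.
log(2/8) = -1.386294.
8/2 = 4.0.
KL = -1.386294 + 4.0 - 1 = 1.6137

1.6137


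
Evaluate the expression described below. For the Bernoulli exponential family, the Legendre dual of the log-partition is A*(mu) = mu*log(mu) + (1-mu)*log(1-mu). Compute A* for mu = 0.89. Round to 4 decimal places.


Legendre transform for Bernoulli:
A*(mu) = mu*log(mu) + (1-mu)*log(1-mu).
mu = 0.89, 1-mu = 0.11.
mu*log(mu) = 0.89*log(0.89) = -0.103715.
(1-mu)*log(1-mu) = 0.11*log(0.11) = -0.2428.
A* = -0.103715 + -0.2428 = -0.3465

-0.3465


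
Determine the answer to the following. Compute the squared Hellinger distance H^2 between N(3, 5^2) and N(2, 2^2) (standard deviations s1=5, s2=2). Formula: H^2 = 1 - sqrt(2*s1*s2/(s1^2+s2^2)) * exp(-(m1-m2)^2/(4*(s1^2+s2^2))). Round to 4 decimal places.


Squared Hellinger distance for Gaussians:
H^2 = 1 - sqrt(2*s1*s2/(s1^2+s2^2)) * exp(-(m1-m2)^2/(4*(s1^2+s2^2))).
s1^2 = 25, s2^2 = 4, s1^2+s2^2 = 29.
sqrt(2*5*2/(29)) = 0.830455.
(m1-m2)^2 = (1)^2 = 1.
exp(-1/(4*29)) = exp(-0.008621) = 0.991416.
H^2 = 1 - 0.830455*0.991416 = 0.1767

0.1767


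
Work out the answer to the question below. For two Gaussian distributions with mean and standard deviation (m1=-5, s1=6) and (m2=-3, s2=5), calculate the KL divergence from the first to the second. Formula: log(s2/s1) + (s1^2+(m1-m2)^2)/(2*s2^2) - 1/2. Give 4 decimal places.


KL divergence between normal distributions:
KL = log(s2/s1) + (s1^2 + (m1-m2)^2)/(2*s2^2) - 1/2.
log(5/6) = -0.182322.
(6^2 + (-5--3)^2)/(2*5^2) = (36 + 4)/50 = 0.8.
KL = -0.182322 + 0.8 - 0.5 = 0.1177

0.1177


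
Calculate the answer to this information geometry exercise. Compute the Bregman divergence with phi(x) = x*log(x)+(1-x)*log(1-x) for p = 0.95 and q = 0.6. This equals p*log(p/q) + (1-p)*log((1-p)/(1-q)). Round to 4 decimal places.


Bregman divergence with negative entropy generator:
D = p*log(p/q) + (1-p)*log((1-p)/(1-q)).
p = 0.95, q = 0.6.
p*log(p/q) = 0.95*log(0.95/0.6) = 0.436556.
(1-p)*log((1-p)/(1-q)) = 0.05*log(0.05/0.4) = -0.103972.
D = 0.436556 + -0.103972 = 0.3326

0.3326


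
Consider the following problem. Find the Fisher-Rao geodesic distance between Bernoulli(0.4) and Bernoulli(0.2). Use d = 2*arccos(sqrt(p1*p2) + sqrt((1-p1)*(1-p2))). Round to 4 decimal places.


Geodesic distance on Bernoulli manifold:
d(p1,p2) = 2*arccos(sqrt(p1*p2) + sqrt((1-p1)*(1-p2))).
sqrt(p1*p2) = sqrt(0.4*0.2) = 0.282843.
sqrt((1-p1)*(1-p2)) = sqrt(0.6*0.8) = 0.69282.
arg = 0.282843 + 0.69282 = 0.975663.
d = 2*arccos(0.975663) = 0.4421

0.4421


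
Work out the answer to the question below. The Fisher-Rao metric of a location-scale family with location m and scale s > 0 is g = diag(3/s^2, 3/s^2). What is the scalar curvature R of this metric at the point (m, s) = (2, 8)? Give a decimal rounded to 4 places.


The metric has the form g = (A dm^2 + B ds^2)/s^2 with A = 3, B = 3.
Substitute u = sqrt(A/B)*m: g = B*(du^2 + ds^2)/s^2, i.e. B times the
Poincare upper half-plane metric, which has constant Gaussian curvature -1.
Scaling a 2D metric by a constant c divides the Gaussian curvature by c,
so K = -1/B = -1/(3) = -0.3333 everywhere (the point (m, s) = (2, 8) is irrelevant:
the curvature is constant).
Scalar curvature in dimension 2: R = 2K = -2/(3) = -0.6667.

-0.6667


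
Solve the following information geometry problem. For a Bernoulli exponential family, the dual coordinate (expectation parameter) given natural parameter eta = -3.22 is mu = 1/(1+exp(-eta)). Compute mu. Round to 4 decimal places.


Dual coordinate (expectation parameter) for Bernoulli:
mu = 1/(1+exp(-eta)).
eta = -3.22.
exp(-eta) = exp(3.22) = 25.02812.
mu = 1/(1+25.02812) = 0.0384

0.0384


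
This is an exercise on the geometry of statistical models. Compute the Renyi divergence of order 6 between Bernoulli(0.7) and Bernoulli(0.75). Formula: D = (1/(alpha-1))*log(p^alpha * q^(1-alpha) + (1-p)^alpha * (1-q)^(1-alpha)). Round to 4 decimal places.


Renyi divergence of order alpha between Bernoulli distributions:
D = (1/(alpha-1))*log(p^alpha * q^(1-alpha) + (1-p)^alpha * (1-q)^(1-alpha)).
alpha = 6, p = 0.7, q = 0.75.
p^alpha * q^(1-alpha) = 0.7^6 * 0.75^-5 = 0.495772.
(1-p)^alpha * (1-q)^(1-alpha) = 0.3^6 * 0.25^-5 = 0.746496.
sum = 0.495772 + 0.746496 = 1.242268.
D = (1/5)*log(1.242268) = 0.0434

0.0434


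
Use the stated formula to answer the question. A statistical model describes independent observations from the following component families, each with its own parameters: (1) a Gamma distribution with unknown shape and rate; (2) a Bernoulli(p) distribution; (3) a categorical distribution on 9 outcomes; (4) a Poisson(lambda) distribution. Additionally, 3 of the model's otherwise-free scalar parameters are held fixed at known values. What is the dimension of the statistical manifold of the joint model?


The dimension of a statistical manifold equals the number of free
(independent) real parameters of the model. For a product of independent
blocks the parameter counts add.
- Gamma (shape, rate): 2.
- Bernoulli (p): 1.
- categorical on 9 outcomes (probabilities sum to 1): 9-1 = 8.
- Poisson (lambda): 1.
Total = 2 + 1 + 8 + 1 = 12.
3 parameter(s) fixed at known values: 12 - 3 = 9.
Dimension = 9

9


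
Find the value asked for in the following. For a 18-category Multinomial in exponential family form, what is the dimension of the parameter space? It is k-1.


Exponential family dimension calculation:
For Multinomial with k=18 categories, dim = k-1 = 17.

17


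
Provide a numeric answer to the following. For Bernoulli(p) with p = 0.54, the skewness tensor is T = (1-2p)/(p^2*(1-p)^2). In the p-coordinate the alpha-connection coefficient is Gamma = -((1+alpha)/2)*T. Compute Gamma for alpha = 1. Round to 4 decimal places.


Skewness (Amari-Chentsov) tensor: T = (1-2p)/(p^2*(1-p)^2).
p = 0.54, 1-2p = -0.08, p^2 = 0.2916, (1-p)^2 = 0.2116.
T = -0.08/(0.2916 * 0.2116) = -1.296543.
In the p-coordinate, Gamma^(alpha) = Gamma^(0) - (alpha/2)*T with Gamma^(0) = (1/2)*g'(p) = -T/2,
so Gamma^(alpha) = -((1+alpha)/2)*T.
alpha = 1, -(1+alpha)/2 = -1.0.
Gamma = -1.0 * -1.296543 = 1.2965

1.2965


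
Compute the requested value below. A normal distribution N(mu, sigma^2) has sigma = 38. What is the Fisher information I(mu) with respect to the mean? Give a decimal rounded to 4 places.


The Fisher information for the mean of a normal distribution is I(mu) = 1/sigma^2.
sigma = 38, so sigma^2 = 1444.
I(mu) = 1/1444 = 0.0007

0.0007


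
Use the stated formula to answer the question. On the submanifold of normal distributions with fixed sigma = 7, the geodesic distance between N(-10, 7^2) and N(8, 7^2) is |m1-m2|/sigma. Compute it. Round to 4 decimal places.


On the fixed-variance normal subfamily, geodesic distance = |m1-m2|/sigma.
|-10 - 8| = 18.
sigma = 7.
d = 18/7 = 2.5714

2.5714


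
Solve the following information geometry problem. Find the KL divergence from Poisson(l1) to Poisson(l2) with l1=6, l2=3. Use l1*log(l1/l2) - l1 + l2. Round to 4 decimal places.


KL divergence for Poisson:
KL = l1*log(l1/l2) - l1 + l2.
l1 = 6, l2 = 3.
log(6/3) = 0.693147.
l1*log(l1/l2) = 6 * 0.693147 = 4.158883.
KL = 4.158883 - 6 + 3 = 1.1589

1.1589


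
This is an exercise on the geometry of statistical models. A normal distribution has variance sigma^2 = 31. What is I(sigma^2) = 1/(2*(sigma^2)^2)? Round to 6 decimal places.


Fisher information for variance: I(sigma^2) = 1/(2*sigma^4).
sigma^2 = 31, so sigma^4 = 961.
I = 1/(2*961) = 1/1922 = 0.000520

0.000520


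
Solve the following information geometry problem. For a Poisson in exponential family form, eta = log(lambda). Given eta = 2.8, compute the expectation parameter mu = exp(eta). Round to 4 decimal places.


Expectation parameter for Poisson exponential family:
mu = exp(eta).
eta = 2.8.
mu = exp(2.8) = 16.4446

16.4446


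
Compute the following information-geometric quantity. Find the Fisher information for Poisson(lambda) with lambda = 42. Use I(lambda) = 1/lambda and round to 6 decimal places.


Fisher information for Poisson: I(lambda) = 1/lambda.
lambda = 42.
I(lambda) = 1/42 = 0.023810

0.023810


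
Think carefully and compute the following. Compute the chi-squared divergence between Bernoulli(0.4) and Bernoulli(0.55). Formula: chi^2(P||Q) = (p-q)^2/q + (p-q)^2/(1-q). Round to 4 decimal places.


Chi-squared divergence between Bernoulli distributions:
chi^2 = (p-q)^2/q + (p-q)^2/(1-q).
p = 0.4, q = 0.55, p-q = -0.15.
(p-q)^2 = 0.0225.
term1 = 0.0225/0.55 = 0.040909.
term2 = 0.0225/0.45 = 0.05.
chi^2 = 0.040909 + 0.05 = 0.0909

0.0909


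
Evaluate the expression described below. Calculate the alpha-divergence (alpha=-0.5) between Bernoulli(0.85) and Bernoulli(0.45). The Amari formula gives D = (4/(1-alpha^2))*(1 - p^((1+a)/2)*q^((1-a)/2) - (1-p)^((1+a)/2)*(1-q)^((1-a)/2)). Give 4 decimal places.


Amari alpha-divergence:
D = (4/(1-alpha^2))*(1 - p^((1+a)/2)*q^((1-a)/2) - (1-p)^((1+a)/2)*(1-q)^((1-a)/2)).
alpha = -0.5, p = 0.85, q = 0.45.
e1 = (1+alpha)/2 = 0.25, e2 = (1-alpha)/2 = 0.75.
t1 = p^e1 * q^e2 = 0.85^0.25 * 0.45^0.75 = 0.527551.
t2 = (1-p)^e1 * (1-q)^e2 = 0.15^0.25 * 0.55^0.75 = 0.397461.
4/(1-alpha^2) = 5.333333.
D = 5.333333*(1 - 0.527551 - 0.397461) = 0.3999

0.3999


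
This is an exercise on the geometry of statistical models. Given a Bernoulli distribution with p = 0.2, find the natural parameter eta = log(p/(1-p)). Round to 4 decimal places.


Natural parameter for Bernoulli: eta = log(p/(1-p)).
p = 0.2, 1-p = 0.8.
p/(1-p) = 0.25.
eta = log(0.25) = -1.3863

-1.3863


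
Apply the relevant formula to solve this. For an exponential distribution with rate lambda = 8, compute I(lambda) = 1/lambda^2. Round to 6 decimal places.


Fisher information for exponential: I(lambda) = 1/lambda^2.
lambda = 8, lambda^2 = 64.
I = 1/64 = 0.015625

0.015625


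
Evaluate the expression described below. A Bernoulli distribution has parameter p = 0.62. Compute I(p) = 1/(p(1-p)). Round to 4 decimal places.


For Bernoulli(p), Fisher information is I(p) = 1/(p*(1-p)).
p = 0.62, 1-p = 0.38.
p*(1-p) = 0.2356.
I(p) = 1/0.2356 = 4.2445

4.2445


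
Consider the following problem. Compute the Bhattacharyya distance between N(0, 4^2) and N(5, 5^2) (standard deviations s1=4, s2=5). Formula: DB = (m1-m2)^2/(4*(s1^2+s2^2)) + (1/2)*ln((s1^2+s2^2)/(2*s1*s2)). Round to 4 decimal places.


Bhattacharyya distance between two Gaussians:
DB = (m1-m2)^2/(4*(s1^2+s2^2)) + (1/2)*ln((s1^2+s2^2)/(2*s1*s2)).
(m1-m2)^2 = (-5)^2 = 25.
s1^2+s2^2 = 16 + 25 = 41.
term1 = 25/164 = 0.152439.
term2 = 0.5*ln(41/40.0) = 0.012346.
DB = 0.152439 + 0.012346 = 0.1648

0.1648


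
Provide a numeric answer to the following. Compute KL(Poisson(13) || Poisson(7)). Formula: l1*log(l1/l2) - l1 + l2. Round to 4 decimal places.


KL divergence for Poisson:
KL = l1*log(l1/l2) - l1 + l2.
l1 = 13, l2 = 7.
log(13/7) = 0.619039.
l1*log(l1/l2) = 13 * 0.619039 = 8.04751.
KL = 8.04751 - 13 + 7 = 2.0475

2.0475


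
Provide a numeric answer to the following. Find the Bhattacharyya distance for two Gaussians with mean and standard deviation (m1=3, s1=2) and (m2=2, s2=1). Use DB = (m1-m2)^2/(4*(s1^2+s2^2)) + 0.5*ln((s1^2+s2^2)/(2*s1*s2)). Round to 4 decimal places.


Bhattacharyya distance between two Gaussians:
DB = (m1-m2)^2/(4*(s1^2+s2^2)) + (1/2)*ln((s1^2+s2^2)/(2*s1*s2)).
(m1-m2)^2 = (1)^2 = 1.
s1^2+s2^2 = 4 + 1 = 5.
term1 = 1/20 = 0.05.
term2 = 0.5*ln(5/4.0) = 0.111572.
DB = 0.05 + 0.111572 = 0.1616

0.1616


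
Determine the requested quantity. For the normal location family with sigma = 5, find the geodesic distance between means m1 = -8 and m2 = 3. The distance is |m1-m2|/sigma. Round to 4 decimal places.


On the fixed-variance normal subfamily, geodesic distance = |m1-m2|/sigma.
|-8 - 3| = 11.
sigma = 5.
d = 11/5 = 2.2000

2.2000


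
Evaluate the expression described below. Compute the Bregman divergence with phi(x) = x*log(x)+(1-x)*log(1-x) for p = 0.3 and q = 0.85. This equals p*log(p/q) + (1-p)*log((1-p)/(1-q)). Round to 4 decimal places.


Bregman divergence with negative entropy generator:
D = p*log(p/q) + (1-p)*log((1-p)/(1-q)).
p = 0.3, q = 0.85.
p*log(p/q) = 0.3*log(0.3/0.85) = -0.312436.
(1-p)*log((1-p)/(1-q)) = 0.7*log(0.7/0.15) = 1.078312.
D = -0.312436 + 1.078312 = 0.7659

0.7659


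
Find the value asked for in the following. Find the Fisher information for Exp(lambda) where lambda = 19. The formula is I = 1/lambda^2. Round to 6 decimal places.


Fisher information for exponential: I(lambda) = 1/lambda^2.
lambda = 19, lambda^2 = 361.
I = 1/361 = 0.002770

0.002770


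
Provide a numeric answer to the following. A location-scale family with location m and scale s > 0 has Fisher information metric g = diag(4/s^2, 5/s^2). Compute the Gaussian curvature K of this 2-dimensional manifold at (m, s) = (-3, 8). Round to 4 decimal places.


The metric has the form g = (A dm^2 + B ds^2)/s^2 with A = 4, B = 5.
Substitute u = sqrt(A/B)*m: g = B*(du^2 + ds^2)/s^2, i.e. B times the
Poincare upper half-plane metric, which has constant Gaussian curvature -1.
Scaling a 2D metric by a constant c divides the Gaussian curvature by c,
so K = -1/B = -1/(5) = -0.2000 everywhere (the point (m, s) = (-3, 8) is irrelevant:
the curvature is constant).
The requested Gaussian curvature is K = -0.2000.

-0.2000


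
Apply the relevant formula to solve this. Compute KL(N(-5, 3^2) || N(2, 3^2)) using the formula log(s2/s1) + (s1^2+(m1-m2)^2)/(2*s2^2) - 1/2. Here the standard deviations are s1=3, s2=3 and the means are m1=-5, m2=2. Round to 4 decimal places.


KL divergence between normal distributions:
KL = log(s2/s1) + (s1^2 + (m1-m2)^2)/(2*s2^2) - 1/2.
log(3/3) = 0.0.
(3^2 + (-5-2)^2)/(2*3^2) = (9 + 49)/18 = 3.222222.
KL = 0.0 + 3.222222 - 0.5 = 2.7222

2.7222


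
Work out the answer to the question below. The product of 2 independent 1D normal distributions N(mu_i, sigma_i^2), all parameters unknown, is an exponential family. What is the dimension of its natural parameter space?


Exponential family dimension calculation:
Each univariate normal has two natural parameters (mu/sigma^2 and -1/(2 sigma^2)).
With 2 independent components, dim = 2 * 2 = 4.

4


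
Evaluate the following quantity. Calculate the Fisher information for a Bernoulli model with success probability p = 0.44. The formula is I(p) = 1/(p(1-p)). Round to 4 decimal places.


For Bernoulli(p), Fisher information is I(p) = 1/(p*(1-p)).
p = 0.44, 1-p = 0.56.
p*(1-p) = 0.2464.
I(p) = 1/0.2464 = 4.0584

4.0584


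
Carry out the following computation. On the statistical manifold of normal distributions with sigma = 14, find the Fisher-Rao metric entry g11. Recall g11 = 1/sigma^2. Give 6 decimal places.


For the 2-parameter normal family, the Fisher metric has:
  g11 = 1/sigma^2, g22 = 2/sigma^2.
sigma = 14, sigma^2 = 196.
g11 = 0.005102

0.005102


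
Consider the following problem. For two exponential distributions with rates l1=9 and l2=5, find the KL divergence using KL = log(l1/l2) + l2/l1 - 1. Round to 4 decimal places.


KL divergence for exponential family:
KL = log(l1/l2) + l2/l1 - 1.
log(9/5) = 0.587787.
5/9 = 0.555556.
KL = 0.587787 + 0.555556 - 1 = 0.1433

0.1433


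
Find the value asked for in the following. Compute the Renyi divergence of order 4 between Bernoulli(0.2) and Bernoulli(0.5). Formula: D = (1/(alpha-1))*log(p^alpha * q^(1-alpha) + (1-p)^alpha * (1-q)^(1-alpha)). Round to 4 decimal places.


Renyi divergence of order alpha between Bernoulli distributions:
D = (1/(alpha-1))*log(p^alpha * q^(1-alpha) + (1-p)^alpha * (1-q)^(1-alpha)).
alpha = 4, p = 0.2, q = 0.5.
p^alpha * q^(1-alpha) = 0.2^4 * 0.5^-3 = 0.0128.
(1-p)^alpha * (1-q)^(1-alpha) = 0.8^4 * 0.5^-3 = 3.2768.
sum = 0.0128 + 3.2768 = 3.2896.
D = (1/3)*log(3.2896) = 0.3969

0.3969


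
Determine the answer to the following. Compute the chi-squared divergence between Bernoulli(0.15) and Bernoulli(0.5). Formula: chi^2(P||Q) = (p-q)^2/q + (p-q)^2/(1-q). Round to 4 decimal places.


Chi-squared divergence between Bernoulli distributions:
chi^2 = (p-q)^2/q + (p-q)^2/(1-q).
p = 0.15, q = 0.5, p-q = -0.35.
(p-q)^2 = 0.1225.
term1 = 0.1225/0.5 = 0.245.
term2 = 0.1225/0.5 = 0.245.
chi^2 = 0.245 + 0.245 = 0.4900

0.4900


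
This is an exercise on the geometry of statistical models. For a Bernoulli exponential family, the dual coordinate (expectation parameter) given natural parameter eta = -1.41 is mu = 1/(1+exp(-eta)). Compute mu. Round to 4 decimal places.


Dual coordinate (expectation parameter) for Bernoulli:
mu = 1/(1+exp(-eta)).
eta = -1.41.
exp(-eta) = exp(1.41) = 4.095955.
mu = 1/(1+4.095955) = 0.1962

0.1962


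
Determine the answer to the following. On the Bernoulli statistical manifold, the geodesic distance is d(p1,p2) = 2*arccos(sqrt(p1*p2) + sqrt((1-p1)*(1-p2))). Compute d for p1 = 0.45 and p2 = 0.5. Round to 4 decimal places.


Geodesic distance on Bernoulli manifold:
d(p1,p2) = 2*arccos(sqrt(p1*p2) + sqrt((1-p1)*(1-p2))).
sqrt(p1*p2) = sqrt(0.45*0.5) = 0.474342.
sqrt((1-p1)*(1-p2)) = sqrt(0.55*0.5) = 0.524404.
arg = 0.474342 + 0.524404 = 0.998746.
d = 2*arccos(0.998746) = 0.1002

0.1002


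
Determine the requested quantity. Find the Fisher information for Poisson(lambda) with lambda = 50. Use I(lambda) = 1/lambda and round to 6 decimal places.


Fisher information for Poisson: I(lambda) = 1/lambda.
lambda = 50.
I(lambda) = 1/50 = 0.020000

0.020000


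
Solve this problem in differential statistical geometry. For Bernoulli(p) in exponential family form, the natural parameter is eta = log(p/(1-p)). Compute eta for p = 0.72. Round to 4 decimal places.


Natural parameter for Bernoulli: eta = log(p/(1-p)).
p = 0.72, 1-p = 0.28.
p/(1-p) = 2.571429.
eta = log(2.571429) = 0.9445

0.9445


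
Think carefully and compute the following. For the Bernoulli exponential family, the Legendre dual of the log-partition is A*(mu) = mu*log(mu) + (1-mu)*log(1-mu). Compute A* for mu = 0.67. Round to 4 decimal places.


Legendre transform for Bernoulli:
A*(mu) = mu*log(mu) + (1-mu)*log(1-mu).
mu = 0.67, 1-mu = 0.33.
mu*log(mu) = 0.67*log(0.67) = -0.26832.
(1-mu)*log(1-mu) = 0.33*log(0.33) = -0.365859.
A* = -0.26832 + -0.365859 = -0.6342

-0.6342


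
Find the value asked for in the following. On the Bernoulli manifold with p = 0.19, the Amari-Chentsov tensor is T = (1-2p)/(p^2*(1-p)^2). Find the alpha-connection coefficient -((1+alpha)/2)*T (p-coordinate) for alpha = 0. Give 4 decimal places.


Skewness (Amari-Chentsov) tensor: T = (1-2p)/(p^2*(1-p)^2).
p = 0.19, 1-2p = 0.62, p^2 = 0.0361, (1-p)^2 = 0.6561.
T = 0.62/(0.0361 * 0.6561) = 26.176673.
In the p-coordinate, Gamma^(alpha) = Gamma^(0) - (alpha/2)*T with Gamma^(0) = (1/2)*g'(p) = -T/2,
so Gamma^(alpha) = -((1+alpha)/2)*T.
alpha = 0, -(1+alpha)/2 = -0.5.
Gamma = -0.5 * 26.176673 = -13.0883

-13.0883


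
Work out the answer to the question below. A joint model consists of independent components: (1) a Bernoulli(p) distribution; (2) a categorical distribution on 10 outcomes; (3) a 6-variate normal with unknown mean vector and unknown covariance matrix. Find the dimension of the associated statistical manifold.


The dimension of a statistical manifold equals the number of free
(independent) real parameters of the model. For a product of independent
blocks the parameter counts add.
- Bernoulli (p): 1.
- categorical on 10 outcomes (probabilities sum to 1): 10-1 = 9.
- 6-variate normal: 6 (mean) + 6*7/2 = 21 (symmetric covariance) = 27.
Total = 1 + 9 + 27 = 37.
Dimension = 37

37


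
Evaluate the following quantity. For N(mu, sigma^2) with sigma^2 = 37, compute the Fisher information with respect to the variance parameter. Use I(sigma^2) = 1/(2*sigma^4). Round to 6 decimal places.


Fisher information for variance: I(sigma^2) = 1/(2*sigma^4).
sigma^2 = 37, so sigma^4 = 1369.
I = 1/(2*1369) = 1/2738 = 0.000365

0.000365


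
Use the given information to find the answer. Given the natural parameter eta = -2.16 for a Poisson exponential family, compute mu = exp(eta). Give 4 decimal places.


Expectation parameter for Poisson exponential family:
mu = exp(eta).
eta = -2.16.
mu = exp(-2.16) = 0.1153

0.1153


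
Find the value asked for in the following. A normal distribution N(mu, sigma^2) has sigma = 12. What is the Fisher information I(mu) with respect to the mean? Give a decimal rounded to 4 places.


The Fisher information for the mean of a normal distribution is I(mu) = 1/sigma^2.
sigma = 12, so sigma^2 = 144.
I(mu) = 1/144 = 0.0069

0.0069
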